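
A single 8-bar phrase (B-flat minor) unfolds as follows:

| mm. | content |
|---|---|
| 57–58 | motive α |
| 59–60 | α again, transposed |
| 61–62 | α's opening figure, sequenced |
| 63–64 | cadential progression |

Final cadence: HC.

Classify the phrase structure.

Basic idea (measures 57–58) + its repetition (mm. 59–60) form the presentation; fragmentation and cadence (measures 61–64) form the continuation — the 8-bar whole is a sentence.

sentence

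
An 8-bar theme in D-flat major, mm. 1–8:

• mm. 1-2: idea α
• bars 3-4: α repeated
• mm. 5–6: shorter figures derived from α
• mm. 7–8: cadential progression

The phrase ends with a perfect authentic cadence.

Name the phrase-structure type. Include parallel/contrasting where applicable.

sentence

Basic idea (mm. 1-2) + its repetition (measures 3–4) form the presentation; fragmentation and cadence (bars 5-8) form the continuation — the 8-bar whole is a sentence.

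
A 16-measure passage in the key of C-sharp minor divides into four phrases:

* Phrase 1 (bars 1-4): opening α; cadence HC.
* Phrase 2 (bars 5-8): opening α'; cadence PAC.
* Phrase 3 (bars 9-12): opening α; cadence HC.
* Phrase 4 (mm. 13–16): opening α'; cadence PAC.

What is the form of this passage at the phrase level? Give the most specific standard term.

The cadence pattern HC–PAC–HC–PAC is weak–strong twice, and phrases 3–4 restate phrases 1–2: a period heard twice, not a double period (which would end weakly at phrase 2).

repeated period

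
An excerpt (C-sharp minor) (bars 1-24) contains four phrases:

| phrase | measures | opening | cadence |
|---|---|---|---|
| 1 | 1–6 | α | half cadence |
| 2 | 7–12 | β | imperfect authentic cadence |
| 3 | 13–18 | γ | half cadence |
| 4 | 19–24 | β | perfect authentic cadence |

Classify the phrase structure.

contrasting double period

Four phrases in two halves: the first half (mm. 1–12) ends with an imperfect authentic cadence, the second (bars 13–24) with a perfect authentic cadence — a large antecedent–consequent pair, i.e. a double period.
Phrase 3 begins with different material from phrase 1, making it contrasting.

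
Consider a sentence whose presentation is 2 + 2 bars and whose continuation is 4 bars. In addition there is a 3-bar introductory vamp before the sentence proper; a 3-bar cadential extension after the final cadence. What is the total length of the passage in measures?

14 measures

Basic sentence: 2 + 2 + 4 = 8 bars.
8 (basic form) + 3 (introduction) + 3 (cadential extension) = 14.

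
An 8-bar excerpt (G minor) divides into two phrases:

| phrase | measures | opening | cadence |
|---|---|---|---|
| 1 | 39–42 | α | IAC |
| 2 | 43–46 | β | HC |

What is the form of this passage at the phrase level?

The second phrase closes with a half cadence, which is not stronger than the first phrase's imperfect authentic cadence; without a weak→strong cadential pair there is no antecedent–consequent relationship, so this is a phrase group rather than a period.

phrase group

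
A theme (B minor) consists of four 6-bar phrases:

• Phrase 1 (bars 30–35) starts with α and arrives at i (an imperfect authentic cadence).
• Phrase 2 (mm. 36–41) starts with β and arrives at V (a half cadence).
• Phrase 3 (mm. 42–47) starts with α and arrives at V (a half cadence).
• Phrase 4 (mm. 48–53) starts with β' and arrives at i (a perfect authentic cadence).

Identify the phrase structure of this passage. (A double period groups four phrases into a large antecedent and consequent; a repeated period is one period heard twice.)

parallel double period

Four phrases in two halves: the first half (measures 30–41) ends with a half cadence, the second (mm. 42-53) with a perfect authentic cadence — a large antecedent–consequent pair, i.e. a double period.
Phrase 3 begins with the same material as phrase 1, making it parallel.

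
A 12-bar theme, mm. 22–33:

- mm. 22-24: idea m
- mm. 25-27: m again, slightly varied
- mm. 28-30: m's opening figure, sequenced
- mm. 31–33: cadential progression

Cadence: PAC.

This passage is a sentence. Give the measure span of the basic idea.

measures 22–24

The presentation of a sentence is the basic idea (measures 22-24) plus its repetition (mm. 25-27); the basic idea is therefore mm. 22-24.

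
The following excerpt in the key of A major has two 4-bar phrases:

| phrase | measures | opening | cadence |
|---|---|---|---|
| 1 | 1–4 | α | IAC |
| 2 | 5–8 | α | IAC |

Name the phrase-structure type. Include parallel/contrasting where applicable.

repeated phrase

Both phrases have the same opening (α) and the same cadence (imperfect authentic cadence): the second is a restatement, not a consequent, so this is a repeated phrase rather than a period.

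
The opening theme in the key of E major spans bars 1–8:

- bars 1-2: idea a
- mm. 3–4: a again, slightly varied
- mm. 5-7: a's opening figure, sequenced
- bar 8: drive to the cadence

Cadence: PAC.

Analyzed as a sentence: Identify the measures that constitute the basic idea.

The presentation of a sentence is the basic idea (mm. 1-2) plus its repetition (mm. 3–4); the basic idea is therefore bars 1–2.

measures 1–2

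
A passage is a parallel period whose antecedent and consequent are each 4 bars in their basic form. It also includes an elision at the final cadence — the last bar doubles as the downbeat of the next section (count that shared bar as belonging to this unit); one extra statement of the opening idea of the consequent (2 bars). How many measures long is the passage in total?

Basic parallel period: 4 + 4 = 8 bars.
8 (basic form) + 2 (extra statement) = 10.
The elision shares a bar with the next section but does not change this unit's count.

10 measures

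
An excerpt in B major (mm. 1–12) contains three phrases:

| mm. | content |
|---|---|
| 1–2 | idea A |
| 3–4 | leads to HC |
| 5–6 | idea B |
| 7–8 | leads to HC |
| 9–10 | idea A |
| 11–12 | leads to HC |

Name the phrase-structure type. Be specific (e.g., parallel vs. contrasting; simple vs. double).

The final phrase closes with a half cadence, which is not stronger than the preceding half cadence; the 3 phrases lack an overall antecedent–consequent design and so form a phrase group.

phrase group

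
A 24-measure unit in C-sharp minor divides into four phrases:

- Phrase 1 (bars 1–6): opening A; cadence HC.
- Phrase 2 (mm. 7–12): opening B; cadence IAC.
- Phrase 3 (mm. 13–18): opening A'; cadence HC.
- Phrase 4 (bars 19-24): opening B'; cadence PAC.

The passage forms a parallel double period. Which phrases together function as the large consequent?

In a double period the first pair of phrases (ending imperfect authentic cadence) is the large antecedent and the second pair (ending perfect authentic cadence) is the large consequent; the consequent is phrases 3 and 4.

phrases 3 and 4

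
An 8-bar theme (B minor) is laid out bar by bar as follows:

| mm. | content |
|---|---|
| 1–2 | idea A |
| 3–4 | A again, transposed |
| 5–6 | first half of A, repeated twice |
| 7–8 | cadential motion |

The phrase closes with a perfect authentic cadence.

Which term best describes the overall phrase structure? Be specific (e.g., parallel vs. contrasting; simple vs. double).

Basic idea (bars 1–2) + its repetition (bars 3–4) form the presentation; fragmentation and cadence (measures 5-8) form the continuation — the 8-bar whole is a sentence.

sentence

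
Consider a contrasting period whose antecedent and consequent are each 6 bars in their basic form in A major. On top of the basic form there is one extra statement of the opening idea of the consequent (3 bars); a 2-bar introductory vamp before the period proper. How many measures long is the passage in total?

Basic contrasting period: 6 + 6 = 12 bars.
12 (basic form) + 3 (extra statement) + 2 (introduction) = 17.

17 measures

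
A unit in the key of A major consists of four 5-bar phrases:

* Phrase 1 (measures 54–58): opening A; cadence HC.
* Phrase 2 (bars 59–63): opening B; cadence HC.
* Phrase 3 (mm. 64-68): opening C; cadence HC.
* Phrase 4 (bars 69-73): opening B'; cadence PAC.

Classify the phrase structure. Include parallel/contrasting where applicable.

Four phrases in two halves: the first half (mm. 54–63) ends with a half cadence, the second (measures 64-73) with a perfect authentic cadence — a large antecedent–consequent pair, i.e. a double period.
Phrase 3 begins with different material from phrase 1, making it contrasting.

contrasting double period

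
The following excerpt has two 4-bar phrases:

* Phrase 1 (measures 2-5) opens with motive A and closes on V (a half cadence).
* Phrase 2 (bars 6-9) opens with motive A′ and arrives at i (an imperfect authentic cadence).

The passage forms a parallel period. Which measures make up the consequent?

The phrase ending with the weaker cadence (half cadence) is the antecedent; the one ending more conclusively (imperfect authentic cadence) is the consequent. The consequent is measures 6–9.

measures 6–9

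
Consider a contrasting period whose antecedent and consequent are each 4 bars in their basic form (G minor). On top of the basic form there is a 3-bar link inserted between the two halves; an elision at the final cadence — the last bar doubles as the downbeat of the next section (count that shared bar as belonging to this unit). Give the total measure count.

11 measures

Basic contrasting period: 4 + 4 = 8 bars.
8 (basic form) + 3 (link) = 11.
The elision shares a bar with the next section but does not change this unit's count.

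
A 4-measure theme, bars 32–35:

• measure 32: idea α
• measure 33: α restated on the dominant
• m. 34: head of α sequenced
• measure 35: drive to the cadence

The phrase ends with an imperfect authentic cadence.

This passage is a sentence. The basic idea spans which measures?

The presentation of a sentence is the basic idea (m. 32) plus its repetition (m. 33); the basic idea is therefore m. 32.

measures 32–32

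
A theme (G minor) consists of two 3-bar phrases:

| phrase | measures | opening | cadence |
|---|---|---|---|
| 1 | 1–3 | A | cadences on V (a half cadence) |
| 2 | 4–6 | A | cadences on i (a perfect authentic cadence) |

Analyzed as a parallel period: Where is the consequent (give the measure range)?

The antecedent is the phrase ending with the weaker cadence (half cadence, phrase 1) and the consequent the one ending more conclusively (perfect authentic cadence, phrase 2); the consequent is mm. 4–6.

measures 4–6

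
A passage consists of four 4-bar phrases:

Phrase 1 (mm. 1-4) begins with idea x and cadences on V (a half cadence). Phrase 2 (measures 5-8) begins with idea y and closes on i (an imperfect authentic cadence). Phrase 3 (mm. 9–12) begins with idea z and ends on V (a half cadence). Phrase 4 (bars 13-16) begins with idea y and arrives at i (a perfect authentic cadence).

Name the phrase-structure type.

contrasting double period

Four phrases in two halves: the first half (mm. 1–8) ends with an imperfect authentic cadence, the second (mm. 9–16) with a perfect authentic cadence — a large antecedent–consequent pair, i.e. a double period.
Phrase 3 begins with different material from phrase 1, making it contrasting.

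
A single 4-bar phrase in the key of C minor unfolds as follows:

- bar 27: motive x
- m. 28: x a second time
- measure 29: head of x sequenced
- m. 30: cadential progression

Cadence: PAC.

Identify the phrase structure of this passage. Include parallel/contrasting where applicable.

Basic idea (measure 27) + its repetition (measure 28) form the presentation; fragmentation and cadence (measures 29-30) form the continuation — the 4-bar whole is a sentence.

sentence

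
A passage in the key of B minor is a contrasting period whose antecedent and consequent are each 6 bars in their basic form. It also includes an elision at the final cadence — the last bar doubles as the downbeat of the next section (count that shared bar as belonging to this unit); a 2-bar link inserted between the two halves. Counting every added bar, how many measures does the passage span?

Basic contrasting period: 6 + 6 = 12 bars.
12 (basic form) + 2 (link) = 14.
The elision shares a bar with the next section but does not change this unit's count.

14 measures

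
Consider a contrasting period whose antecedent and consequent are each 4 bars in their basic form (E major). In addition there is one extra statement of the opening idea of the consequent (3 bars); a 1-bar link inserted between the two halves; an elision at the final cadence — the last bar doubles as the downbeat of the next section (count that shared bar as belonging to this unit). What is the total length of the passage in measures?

12 measures

Basic contrasting period: 4 + 4 = 8 bars.
8 (basic form) + 3 (extra statement) + 1 (link) = 12.
The elision shares a bar with the next section but does not change this unit's count.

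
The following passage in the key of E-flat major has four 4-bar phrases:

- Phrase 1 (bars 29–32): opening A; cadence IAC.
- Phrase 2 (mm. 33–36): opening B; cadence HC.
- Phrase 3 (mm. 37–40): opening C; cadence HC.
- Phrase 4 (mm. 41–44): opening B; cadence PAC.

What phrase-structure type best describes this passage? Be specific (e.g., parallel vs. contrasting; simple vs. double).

contrasting double period

Four phrases in two halves: the first half (bars 29–36) ends with a half cadence, the second (bars 37–44) with a perfect authentic cadence — a large antecedent–consequent pair, i.e. a double period.
Phrase 3 begins with different material from phrase 1, making it contrasting.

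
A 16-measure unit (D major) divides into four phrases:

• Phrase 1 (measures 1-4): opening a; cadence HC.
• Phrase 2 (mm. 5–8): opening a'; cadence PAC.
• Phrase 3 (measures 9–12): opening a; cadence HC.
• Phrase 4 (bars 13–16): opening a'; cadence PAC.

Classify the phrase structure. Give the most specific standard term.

repeated period

The cadence pattern HC–PAC–HC–PAC is weak–strong twice, and phrases 3–4 restate phrases 1–2: a period heard twice, not a double period (which would end weakly at phrase 2).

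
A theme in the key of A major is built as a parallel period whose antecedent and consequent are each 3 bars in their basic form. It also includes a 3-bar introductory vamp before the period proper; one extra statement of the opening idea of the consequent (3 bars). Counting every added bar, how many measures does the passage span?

12 measures

Basic parallel period: 3 + 3 = 6 bars.
6 (basic form) + 3 (introduction) + 3 (extra statement) = 12.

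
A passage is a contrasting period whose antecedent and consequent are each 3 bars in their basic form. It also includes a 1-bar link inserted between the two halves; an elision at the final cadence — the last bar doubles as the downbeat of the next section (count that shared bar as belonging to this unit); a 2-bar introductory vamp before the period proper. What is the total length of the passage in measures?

Basic contrasting period: 3 + 3 = 6 bars.
6 (basic form) + 1 (link) + 2 (introduction) = 9.
The elision shares a bar with the next section but does not change this unit's count.

9 measures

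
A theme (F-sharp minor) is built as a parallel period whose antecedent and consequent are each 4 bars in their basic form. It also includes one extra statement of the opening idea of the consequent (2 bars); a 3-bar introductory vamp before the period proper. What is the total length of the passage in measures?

Basic parallel period: 4 + 4 = 8 bars.
8 (basic form) + 2 (extra statement) + 3 (introduction) = 13.

13 measures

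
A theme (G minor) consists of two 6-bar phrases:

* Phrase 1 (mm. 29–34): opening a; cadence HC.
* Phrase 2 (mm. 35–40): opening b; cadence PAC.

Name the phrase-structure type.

contrasting period

Phrase 1 ends with a half cadence (weaker) and phrase 2 with a perfect authentic cadence (stronger): antecedent + consequent = a period.
The two phrases open with different material (a / b), so the period is contrasting.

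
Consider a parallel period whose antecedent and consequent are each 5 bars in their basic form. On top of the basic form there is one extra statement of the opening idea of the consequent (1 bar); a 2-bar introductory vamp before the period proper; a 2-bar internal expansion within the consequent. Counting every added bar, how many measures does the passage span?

15 measures

Basic parallel period: 5 + 5 = 10 bars.
10 (basic form) + 1 (extra statement) + 2 (introduction) + 2 (internal expansion) = 15.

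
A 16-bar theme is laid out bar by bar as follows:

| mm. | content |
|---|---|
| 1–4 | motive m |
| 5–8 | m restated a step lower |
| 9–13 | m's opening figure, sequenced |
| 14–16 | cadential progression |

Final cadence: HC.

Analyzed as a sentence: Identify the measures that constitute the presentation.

The presentation of a sentence is the basic idea (mm. 1-4) plus its repetition (mm. 5–8); the presentation is therefore measures 1-8.

measures 1–8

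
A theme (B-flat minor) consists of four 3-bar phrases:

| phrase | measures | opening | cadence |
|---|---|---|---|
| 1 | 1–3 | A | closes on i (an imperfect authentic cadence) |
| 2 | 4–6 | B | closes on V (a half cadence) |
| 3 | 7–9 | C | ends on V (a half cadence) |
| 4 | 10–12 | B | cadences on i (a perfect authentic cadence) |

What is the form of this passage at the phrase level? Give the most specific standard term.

contrasting double period

Four phrases in two halves: the first half (measures 1-6) ends with a half cadence, the second (mm. 7-12) with a perfect authentic cadence — a large antecedent–consequent pair, i.e. a double period.
Phrase 3 begins with different material from phrase 1, making it contrasting.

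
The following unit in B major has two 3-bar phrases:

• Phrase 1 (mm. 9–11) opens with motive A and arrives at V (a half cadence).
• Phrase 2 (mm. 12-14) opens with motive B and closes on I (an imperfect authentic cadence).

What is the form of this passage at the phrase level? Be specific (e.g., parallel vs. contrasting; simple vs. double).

Phrase 1 ends with a half cadence (weaker) and phrase 2 with an imperfect authentic cadence (stronger): antecedent + consequent = a period.
The two phrases open with different material (A / B), so the period is contrasting.

contrasting period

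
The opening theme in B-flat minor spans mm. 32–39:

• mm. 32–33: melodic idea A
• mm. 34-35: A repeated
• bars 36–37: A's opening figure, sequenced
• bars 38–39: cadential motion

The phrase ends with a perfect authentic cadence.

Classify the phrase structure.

Basic idea (bars 32–33) + its repetition (mm. 34-35) form the presentation; fragmentation and cadence (mm. 36–39) form the continuation — the 8-bar whole is a sentence.

sentence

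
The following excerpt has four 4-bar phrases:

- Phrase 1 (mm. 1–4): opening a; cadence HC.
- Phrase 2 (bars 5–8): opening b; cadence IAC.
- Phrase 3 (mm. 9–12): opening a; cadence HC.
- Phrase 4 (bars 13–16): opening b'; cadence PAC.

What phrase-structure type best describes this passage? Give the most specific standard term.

Four phrases in two halves: the first half (bars 1–8) ends with an imperfect authentic cadence, the second (mm. 9-16) with a perfect authentic cadence — a large antecedent–consequent pair, i.e. a double period.
Phrase 3 begins with the same material as phrase 1, making it parallel.

parallel double period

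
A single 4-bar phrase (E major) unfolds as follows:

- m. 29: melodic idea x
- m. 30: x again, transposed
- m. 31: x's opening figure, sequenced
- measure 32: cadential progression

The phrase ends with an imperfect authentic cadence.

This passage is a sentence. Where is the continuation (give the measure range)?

measures 31–32

After the presentation (measures 29–30), the continuation covers the fragmentation through the cadence: measures 31–32.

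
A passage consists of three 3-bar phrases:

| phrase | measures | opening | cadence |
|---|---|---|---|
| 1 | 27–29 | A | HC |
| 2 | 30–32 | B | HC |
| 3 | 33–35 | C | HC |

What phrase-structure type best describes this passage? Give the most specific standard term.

phrase group

The final phrase closes with a half cadence, which is not stronger than the preceding half cadence; the 3 phrases lack an overall antecedent–consequent design and so form a phrase group.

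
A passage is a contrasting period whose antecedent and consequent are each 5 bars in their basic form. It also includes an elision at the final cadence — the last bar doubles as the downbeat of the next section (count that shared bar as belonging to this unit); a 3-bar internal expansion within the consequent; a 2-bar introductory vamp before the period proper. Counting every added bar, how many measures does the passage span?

Basic contrasting period: 5 + 5 = 10 bars.
10 (basic form) + 3 (internal expansion) + 2 (introduction) = 15.
The elision shares a bar with the next section but does not change this unit's count.

15 measures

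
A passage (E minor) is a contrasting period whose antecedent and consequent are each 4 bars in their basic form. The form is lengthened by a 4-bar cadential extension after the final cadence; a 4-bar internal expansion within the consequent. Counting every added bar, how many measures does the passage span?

16 measures

Basic contrasting period: 4 + 4 = 8 bars.
8 (basic form) + 4 (cadential extension) + 4 (internal expansion) = 16.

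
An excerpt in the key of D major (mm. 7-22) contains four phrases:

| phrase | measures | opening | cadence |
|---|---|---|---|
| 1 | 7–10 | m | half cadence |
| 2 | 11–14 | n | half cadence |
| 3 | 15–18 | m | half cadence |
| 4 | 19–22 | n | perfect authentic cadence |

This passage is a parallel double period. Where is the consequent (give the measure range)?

In a double period the four phrases pair into a large antecedent (phrases 1–2, ending half cadence) and a large consequent (phrases 3–4, ending perfect authentic cadence). The consequent spans measures 15-22.

measures 15–22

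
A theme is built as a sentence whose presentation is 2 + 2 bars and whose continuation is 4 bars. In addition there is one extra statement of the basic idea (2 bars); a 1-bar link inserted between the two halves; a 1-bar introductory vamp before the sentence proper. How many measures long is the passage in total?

Basic sentence: 2 + 2 + 4 = 8 bars.
8 (basic form) + 2 (extra statement) + 1 (link) + 1 (introduction) = 12.

12 measures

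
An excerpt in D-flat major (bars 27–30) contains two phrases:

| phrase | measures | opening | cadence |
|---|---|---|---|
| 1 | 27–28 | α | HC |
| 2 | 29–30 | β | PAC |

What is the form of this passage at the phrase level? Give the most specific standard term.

Phrase 1 ends with a half cadence (weaker) and phrase 2 with a perfect authentic cadence (stronger): antecedent + consequent = a period.
The two phrases open with different material (α / β), so the period is contrasting.

contrasting period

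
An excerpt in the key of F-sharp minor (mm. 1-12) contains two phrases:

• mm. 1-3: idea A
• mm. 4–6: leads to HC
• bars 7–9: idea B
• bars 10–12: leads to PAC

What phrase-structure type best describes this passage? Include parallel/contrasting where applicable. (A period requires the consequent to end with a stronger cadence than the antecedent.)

contrasting period

Phrase 1 ends with a half cadence (weaker) and phrase 2 with a perfect authentic cadence (stronger): antecedent + consequent = a period.
The two phrases open with different material (A / B), so the period is contrasting.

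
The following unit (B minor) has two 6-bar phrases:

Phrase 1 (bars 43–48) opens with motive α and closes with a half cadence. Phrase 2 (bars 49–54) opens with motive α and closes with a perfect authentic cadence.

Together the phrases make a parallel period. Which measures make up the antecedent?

measures 43–48

The phrase ending with the weaker cadence (half cadence) is the antecedent; the one ending more conclusively (perfect authentic cadence) is the consequent. The antecedent is measures 43–48.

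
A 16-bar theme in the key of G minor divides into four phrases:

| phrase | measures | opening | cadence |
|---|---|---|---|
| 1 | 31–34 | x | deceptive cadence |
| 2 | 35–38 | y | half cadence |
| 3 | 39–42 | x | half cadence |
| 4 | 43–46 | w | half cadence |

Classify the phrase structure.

Phrase 4 ends with a half cadence, no stronger than phrase 2's half cadence, so the four phrases do not form a double period; nor do phrases 3–4 duplicate 1–2, so it is not a repeated period. With no phrase reaching a conclusive cadence, the passage is a phrase group.

phrase group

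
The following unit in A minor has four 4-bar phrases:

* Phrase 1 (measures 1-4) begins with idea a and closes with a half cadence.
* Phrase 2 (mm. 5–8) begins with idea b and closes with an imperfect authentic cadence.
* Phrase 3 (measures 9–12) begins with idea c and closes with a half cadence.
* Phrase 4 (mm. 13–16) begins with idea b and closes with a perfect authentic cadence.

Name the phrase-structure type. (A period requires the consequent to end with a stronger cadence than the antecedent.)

Four phrases in two halves: the first half (bars 1–8) ends with an imperfect authentic cadence, the second (measures 9–16) with a perfect authentic cadence — a large antecedent–consequent pair, i.e. a double period.
Phrase 3 begins with different material from phrase 1, making it contrasting.

contrasting double period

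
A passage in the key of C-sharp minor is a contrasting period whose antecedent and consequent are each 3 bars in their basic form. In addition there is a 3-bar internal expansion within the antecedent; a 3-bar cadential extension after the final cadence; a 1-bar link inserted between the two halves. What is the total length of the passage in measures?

13 measures

Basic contrasting period: 3 + 3 = 6 bars.
6 (basic form) + 3 (internal expansion) + 3 (cadential extension) + 1 (link) = 13.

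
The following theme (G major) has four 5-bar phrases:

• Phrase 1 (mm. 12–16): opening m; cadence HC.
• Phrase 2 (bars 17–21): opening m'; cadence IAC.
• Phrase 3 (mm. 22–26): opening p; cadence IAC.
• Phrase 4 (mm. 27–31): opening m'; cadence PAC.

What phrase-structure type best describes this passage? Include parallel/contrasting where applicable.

contrasting double period

Four phrases in two halves: the first half (measures 12–21) ends with an imperfect authentic cadence, the second (mm. 22–31) with a perfect authentic cadence — a large antecedent–consequent pair, i.e. a double period.
Phrase 3 begins with different material from phrase 1, making it contrasting.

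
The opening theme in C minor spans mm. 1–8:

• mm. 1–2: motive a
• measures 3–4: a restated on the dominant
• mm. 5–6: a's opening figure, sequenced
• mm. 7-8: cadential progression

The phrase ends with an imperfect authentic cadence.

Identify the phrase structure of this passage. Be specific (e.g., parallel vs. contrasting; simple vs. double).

Basic idea (bars 1–2) + its repetition (measures 3–4) form the presentation; fragmentation and cadence (measures 5–8) form the continuation — the 8-bar whole is a sentence.

sentence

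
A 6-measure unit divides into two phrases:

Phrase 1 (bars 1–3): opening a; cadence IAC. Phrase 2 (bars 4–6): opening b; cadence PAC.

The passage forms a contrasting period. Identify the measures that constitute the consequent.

The antecedent is the phrase ending with the weaker cadence (imperfect authentic cadence, phrase 1) and the consequent the one ending more conclusively (perfect authentic cadence, phrase 2); the consequent is mm. 4-6.

measures 4–6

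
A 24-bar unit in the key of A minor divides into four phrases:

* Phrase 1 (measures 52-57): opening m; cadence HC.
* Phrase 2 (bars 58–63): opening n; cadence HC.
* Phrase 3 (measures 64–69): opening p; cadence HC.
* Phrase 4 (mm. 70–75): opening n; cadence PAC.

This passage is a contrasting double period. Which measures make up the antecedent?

measures 52–63

In a double period the four phrases pair into a large antecedent (phrases 1–2, ending half cadence) and a large consequent (phrases 3–4, ending perfect authentic cadence). The antecedent spans measures 52–63.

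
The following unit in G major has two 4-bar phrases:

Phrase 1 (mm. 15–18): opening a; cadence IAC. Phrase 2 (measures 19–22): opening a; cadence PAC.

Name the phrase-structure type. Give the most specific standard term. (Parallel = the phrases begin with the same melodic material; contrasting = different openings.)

Phrase 1 ends with an imperfect authentic cadence (weaker) and phrase 2 with a perfect authentic cadence (stronger): antecedent + consequent = a period.
The two phrases open with the same material (a / a), so the period is parallel.

parallel period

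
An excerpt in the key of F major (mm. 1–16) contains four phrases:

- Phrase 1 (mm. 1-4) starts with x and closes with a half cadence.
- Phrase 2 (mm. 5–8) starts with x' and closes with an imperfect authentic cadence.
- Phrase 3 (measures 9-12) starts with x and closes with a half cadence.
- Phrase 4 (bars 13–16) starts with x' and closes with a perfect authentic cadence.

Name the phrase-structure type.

Four phrases in two halves: the first half (mm. 1–8) ends with an imperfect authentic cadence, the second (measures 9-16) with a perfect authentic cadence — a large antecedent–consequent pair, i.e. a double period.
Phrase 3 begins with the same material as phrase 1, making it parallel.

parallel double period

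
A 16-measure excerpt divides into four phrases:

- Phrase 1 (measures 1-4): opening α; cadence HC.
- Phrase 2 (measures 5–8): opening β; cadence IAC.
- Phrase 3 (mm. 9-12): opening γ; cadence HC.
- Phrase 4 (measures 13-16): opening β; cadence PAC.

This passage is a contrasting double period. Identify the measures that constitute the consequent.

In a double period the four phrases pair into a large antecedent (phrases 1–2, ending imperfect authentic cadence) and a large consequent (phrases 3–4, ending perfect authentic cadence). The consequent spans mm. 9–16.

measures 9–16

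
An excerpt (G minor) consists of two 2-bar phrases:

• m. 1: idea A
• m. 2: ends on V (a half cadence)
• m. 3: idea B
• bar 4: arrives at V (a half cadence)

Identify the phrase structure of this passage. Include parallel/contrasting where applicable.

The second phrase closes with a half cadence, which is not stronger than the first phrase's half cadence; without a weak→strong cadential pair there is no antecedent–consequent relationship, so this is a phrase group rather than a period.

phrase group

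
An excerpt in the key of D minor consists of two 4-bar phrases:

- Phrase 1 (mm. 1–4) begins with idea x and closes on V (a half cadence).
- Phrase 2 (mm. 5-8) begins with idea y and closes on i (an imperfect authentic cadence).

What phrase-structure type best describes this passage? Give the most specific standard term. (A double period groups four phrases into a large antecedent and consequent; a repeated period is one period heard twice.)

contrasting period

Phrase 1 ends with a half cadence (weaker) and phrase 2 with an imperfect authentic cadence (stronger): antecedent + consequent = a period.
The two phrases open with different material (x / y), so the period is contrasting.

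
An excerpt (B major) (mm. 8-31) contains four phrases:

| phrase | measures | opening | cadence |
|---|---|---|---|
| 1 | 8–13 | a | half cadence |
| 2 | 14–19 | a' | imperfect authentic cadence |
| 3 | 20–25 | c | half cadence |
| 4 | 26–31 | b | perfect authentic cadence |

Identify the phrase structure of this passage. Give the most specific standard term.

Four phrases in two halves: the first half (measures 8–19) ends with an imperfect authentic cadence, the second (mm. 20–31) with a perfect authentic cadence — a large antecedent–consequent pair, i.e. a double period.
Phrase 3 begins with different material from phrase 1, making it contrasting.

contrasting double period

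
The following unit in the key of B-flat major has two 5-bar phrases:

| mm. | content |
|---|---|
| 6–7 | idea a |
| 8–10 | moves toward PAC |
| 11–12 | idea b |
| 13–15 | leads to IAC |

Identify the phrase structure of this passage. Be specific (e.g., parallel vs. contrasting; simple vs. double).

The second phrase closes with an imperfect authentic cadence, which is not stronger than the first phrase's perfect authentic cadence; without a weak→strong cadential pair there is no antecedent–consequent relationship, so this is a phrase group rather than a period.

phrase group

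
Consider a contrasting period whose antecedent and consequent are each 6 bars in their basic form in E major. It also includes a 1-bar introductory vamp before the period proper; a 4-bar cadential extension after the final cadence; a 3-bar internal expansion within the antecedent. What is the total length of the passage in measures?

20 measures

Basic contrasting period: 6 + 6 = 12 bars.
12 (basic form) + 1 (introduction) + 4 (cadential extension) + 3 (internal expansion) = 20.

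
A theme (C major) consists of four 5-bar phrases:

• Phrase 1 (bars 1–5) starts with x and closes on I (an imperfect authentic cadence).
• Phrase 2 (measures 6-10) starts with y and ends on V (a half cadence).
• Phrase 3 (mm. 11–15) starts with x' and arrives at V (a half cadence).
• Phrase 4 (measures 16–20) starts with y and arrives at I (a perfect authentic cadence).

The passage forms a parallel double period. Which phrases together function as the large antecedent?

phrases 1 and 2

In a double period the first pair of phrases (ending half cadence) is the large antecedent and the second pair (ending perfect authentic cadence) is the large consequent; the antecedent is phrases 1 and 2.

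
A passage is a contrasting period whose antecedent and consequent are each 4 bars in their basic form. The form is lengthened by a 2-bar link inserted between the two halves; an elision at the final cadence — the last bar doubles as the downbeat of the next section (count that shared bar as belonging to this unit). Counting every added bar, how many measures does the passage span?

10 measures

Basic contrasting period: 4 + 4 = 8 bars.
8 (basic form) + 2 (link) = 10.
The elision shares a bar with the next section but does not change this unit's count.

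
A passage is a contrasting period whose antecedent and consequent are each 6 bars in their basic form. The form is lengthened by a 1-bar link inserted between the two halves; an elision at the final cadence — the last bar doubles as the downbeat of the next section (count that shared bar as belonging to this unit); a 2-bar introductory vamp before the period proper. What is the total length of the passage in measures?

Basic contrasting period: 6 + 6 = 12 bars.
12 (basic form) + 1 (link) + 2 (introduction) = 15.
The elision shares a bar with the next section but does not change this unit's count.

15 measures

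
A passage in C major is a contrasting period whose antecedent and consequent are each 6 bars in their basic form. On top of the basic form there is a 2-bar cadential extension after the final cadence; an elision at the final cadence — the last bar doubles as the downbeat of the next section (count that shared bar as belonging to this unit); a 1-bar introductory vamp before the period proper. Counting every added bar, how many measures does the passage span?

15 measures

Basic contrasting period: 6 + 6 = 12 bars.
12 (basic form) + 2 (cadential extension) + 1 (introduction) = 15.
The elision shares a bar with the next section but does not change this unit's count.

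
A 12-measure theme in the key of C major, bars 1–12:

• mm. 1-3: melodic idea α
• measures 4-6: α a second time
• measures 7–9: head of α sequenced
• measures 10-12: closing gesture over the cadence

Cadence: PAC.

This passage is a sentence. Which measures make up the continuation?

After the presentation (mm. 1-6), the continuation covers the fragmentation through the cadence: mm. 7–12.

measures 7–12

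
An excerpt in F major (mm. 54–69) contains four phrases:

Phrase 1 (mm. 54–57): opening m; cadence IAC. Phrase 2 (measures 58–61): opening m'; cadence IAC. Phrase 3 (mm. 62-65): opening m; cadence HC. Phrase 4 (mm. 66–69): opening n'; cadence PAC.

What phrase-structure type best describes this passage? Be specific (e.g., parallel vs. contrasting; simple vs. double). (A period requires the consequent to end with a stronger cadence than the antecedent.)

Four phrases in two halves: the first half (measures 54–61) ends with an imperfect authentic cadence, the second (mm. 62–69) with a perfect authentic cadence — a large antecedent–consequent pair, i.e. a double period.
Phrase 3 begins with the same material as phrase 1, making it parallel.

parallel double period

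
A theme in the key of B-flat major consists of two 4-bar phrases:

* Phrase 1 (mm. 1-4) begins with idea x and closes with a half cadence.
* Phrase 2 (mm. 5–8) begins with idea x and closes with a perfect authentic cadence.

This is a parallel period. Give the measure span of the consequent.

The phrase ending with the weaker cadence (half cadence) is the antecedent; the one ending more conclusively (perfect authentic cadence) is the consequent. The consequent is measures 5–8.

measures 5–8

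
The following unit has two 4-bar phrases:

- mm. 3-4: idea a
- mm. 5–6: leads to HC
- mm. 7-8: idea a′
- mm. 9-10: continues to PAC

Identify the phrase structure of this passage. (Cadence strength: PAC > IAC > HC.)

parallel period

Phrase 1 ends with a half cadence (weaker) and phrase 2 with a perfect authentic cadence (stronger): antecedent + consequent = a period.
The two phrases open with the same material (a / a′), so the period is parallel.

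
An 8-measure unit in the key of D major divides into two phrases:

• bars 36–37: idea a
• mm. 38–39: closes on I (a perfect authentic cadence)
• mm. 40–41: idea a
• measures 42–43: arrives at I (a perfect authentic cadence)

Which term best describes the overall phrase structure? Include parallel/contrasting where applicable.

repeated phrase

Both phrases have the same opening (a) and the same cadence (perfect authentic cadence): the second is a restatement, not a consequent, so this is a repeated phrase rather than a period.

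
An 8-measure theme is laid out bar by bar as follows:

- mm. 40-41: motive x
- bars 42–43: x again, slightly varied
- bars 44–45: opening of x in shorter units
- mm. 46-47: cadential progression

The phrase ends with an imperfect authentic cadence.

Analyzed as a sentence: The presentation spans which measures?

measures 40–43

The presentation of a sentence is the basic idea (bars 40–41) plus its repetition (mm. 42–43); the presentation is therefore measures 40–43.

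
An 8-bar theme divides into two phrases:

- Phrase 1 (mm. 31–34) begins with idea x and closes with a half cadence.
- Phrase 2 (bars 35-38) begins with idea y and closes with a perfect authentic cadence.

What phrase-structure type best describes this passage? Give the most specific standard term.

contrasting period

Phrase 1 ends with a half cadence (weaker) and phrase 2 with a perfect authentic cadence (stronger): antecedent + consequent = a period.
The two phrases open with different material (x / y), so the period is contrasting.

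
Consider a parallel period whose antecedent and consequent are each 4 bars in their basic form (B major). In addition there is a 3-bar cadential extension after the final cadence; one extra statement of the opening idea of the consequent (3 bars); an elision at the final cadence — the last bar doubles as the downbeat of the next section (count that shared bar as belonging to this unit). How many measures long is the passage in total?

14 measures

Basic parallel period: 4 + 4 = 8 bars.
8 (basic form) + 3 (cadential extension) + 3 (extra statement) = 14.
The elision shares a bar with the next section but does not change this unit's count.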